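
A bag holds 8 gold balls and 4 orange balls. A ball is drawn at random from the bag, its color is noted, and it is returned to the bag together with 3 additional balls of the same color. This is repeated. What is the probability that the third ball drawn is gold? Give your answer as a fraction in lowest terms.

Sum over the four possibilities for the first two draws (gold/not-gold each), tracking how the gold count and total change by +3 per draw.
P(third is gold) = 2/3 ≈ 0.6667. (In a Pólya urn every draw has the same marginal probability 8/12.)

2/3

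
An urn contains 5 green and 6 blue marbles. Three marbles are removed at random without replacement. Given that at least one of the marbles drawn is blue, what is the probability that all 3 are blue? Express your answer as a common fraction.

P(all 3 blue) = C(6,3)/C(11,3) = 4/33; P(at least one blue) = 1 − C(5,3)/C(11,3) = 31/33.
Since 'all 3 blue' ⊆ 'at least one blue', P(all 3 | at least one) = 4/33 / 31/33 = 4/31 ≈ 0.1290.

4/31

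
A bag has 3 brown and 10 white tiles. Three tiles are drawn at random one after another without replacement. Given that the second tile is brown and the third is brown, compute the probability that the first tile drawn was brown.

P(first=brown and the second tile is brown and the third is brown) = (3/13)·(2/12)·(1/11) = 1/286.
P(E) = Σ over first color = 1/286 + 5/143 = 1/26.
By Bayes, P(first=brown | E) = 1/286 / 1/26 = 1/11 ≈ 0.0909.

1/11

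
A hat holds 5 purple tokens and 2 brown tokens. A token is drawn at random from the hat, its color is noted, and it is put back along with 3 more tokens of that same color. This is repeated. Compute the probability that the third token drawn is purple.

Sum over the four possibilities for the first two draws (purple/not-purple each), tracking how the purple count and total change by +3 per draw.
P(third is purple) = 5/7 ≈ 0.7143. (In a Pólya urn every draw has the same marginal probability 5/7.)

5/7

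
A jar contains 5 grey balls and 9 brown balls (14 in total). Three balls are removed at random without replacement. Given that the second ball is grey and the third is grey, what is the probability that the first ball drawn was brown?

3/4

P(first=brown and the second ball is grey and the third is grey) = (9/14)·(5/13)·(4/12) = 15/182.
P(E) = Σ over first color = 5/182 + 15/182 = 10/91.
By Bayes, P(first=brown | E) = 15/182 / 10/91 = 3/4 ≈ 0.7500.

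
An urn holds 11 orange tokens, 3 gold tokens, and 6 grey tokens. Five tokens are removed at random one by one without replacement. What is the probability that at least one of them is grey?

Use the complement: P(at least one grey) = 1 − P(no grey).
P(none) = C(14,5)/C(20,5) = 2002/15504.
So P = 1 − 2002/15504 = 6751/7752 ≈ 0.8709.

6751/7752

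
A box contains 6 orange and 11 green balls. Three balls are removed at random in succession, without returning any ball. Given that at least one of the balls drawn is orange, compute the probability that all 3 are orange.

P(all 3 orange) = C(6,3)/C(17,3) = 1/34; P(at least one orange) = 1 − C(11,3)/C(17,3) = 103/136.
Since 'all 3 orange' ⊆ 'at least one orange', P(all 3 | at least one) = 1/34 / 103/136 = 4/103 ≈ 0.0388.

4/103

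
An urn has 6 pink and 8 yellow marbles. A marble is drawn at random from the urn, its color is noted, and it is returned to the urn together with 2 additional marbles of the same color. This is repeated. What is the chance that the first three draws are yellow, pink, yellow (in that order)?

5/42

Track the composition after each reinforcement of +2.
P = (8/14) · (6/16) · (10/18) = 5/42 ≈ 0.1190.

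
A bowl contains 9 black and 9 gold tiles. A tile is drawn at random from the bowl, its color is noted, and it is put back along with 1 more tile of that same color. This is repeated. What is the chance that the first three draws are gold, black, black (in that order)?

Track the composition after each reinforcement of +1.
P = (9/18) · (9/19) · (10/20) = 9/76 ≈ 0.1184.

9/76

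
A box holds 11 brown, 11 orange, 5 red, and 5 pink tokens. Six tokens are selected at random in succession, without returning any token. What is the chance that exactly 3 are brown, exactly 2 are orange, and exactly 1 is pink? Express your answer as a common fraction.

15125/302064

Unordered draws without replacement: count favorable combinations over C(32,6).
Favorable = C(11,3) · C(11,2) · C(5,0) · C(5,1) = 45375; total = C(32,6) = 906192.
P = 45375/906192 = 15125/302064 ≈ 0.0501.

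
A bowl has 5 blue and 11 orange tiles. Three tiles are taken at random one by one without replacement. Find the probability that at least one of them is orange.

Use the complement: P(at least one orange) = 1 − P(no orange).
P(none) = C(5,3)/C(16,3) = 10/560.
So P = 1 − 10/560 = 55/56 ≈ 0.9821.

55/56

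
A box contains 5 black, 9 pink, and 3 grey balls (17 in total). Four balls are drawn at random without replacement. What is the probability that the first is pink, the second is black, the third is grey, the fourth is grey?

9/1904

Multiply the conditional probability of each draw in order, without replacement, so each draw removes one from its color and from the total.
P = (9/17) · (5/16) · (3/15) · (2/14) = 9/1904 ≈ 0.0047.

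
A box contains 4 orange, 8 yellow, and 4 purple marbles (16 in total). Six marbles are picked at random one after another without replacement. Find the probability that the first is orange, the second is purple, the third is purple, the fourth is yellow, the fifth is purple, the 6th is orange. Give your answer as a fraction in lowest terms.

Multiply the conditional probability of each draw in order, without replacement, so each draw removes one from its color and from the total.
P = (4/16) · (4/15) · (3/14) · (8/13) · (2/12) · (3/11) = 2/5005 ≈ 0.0004.

2/5005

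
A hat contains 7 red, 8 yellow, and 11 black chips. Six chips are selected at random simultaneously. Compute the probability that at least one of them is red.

Use the complement: P(at least one red) = 1 − P(no red).
P(none) = C(19,6)/C(26,6) = 27132/230230.
So P = 1 − 27132/230230 = 14507/16445 ≈ 0.8822.

14507/16445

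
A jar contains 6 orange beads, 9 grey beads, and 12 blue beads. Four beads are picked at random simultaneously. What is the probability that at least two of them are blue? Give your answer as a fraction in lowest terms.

Sum the hypergeometric tail for j = 2,…,4 blue beads.
Favorable = C(12,2)·C(15,2) + C(12,3)·C(15,1) + C(12,4)·C(15,0) = 10725; total = C(27,4) = 17550.
P = 10725/17550 = 11/18 ≈ 0.6111.

11/18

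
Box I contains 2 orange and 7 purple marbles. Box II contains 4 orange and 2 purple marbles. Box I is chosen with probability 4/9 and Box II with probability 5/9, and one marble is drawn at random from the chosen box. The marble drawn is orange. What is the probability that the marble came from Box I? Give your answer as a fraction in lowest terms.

4/19

P(orange | Box I) = 2/9; P(orange | Box II) = 2/3.
P(orange) = 4/9·2/9 + 5/9·2/3 = 38/81.
By Bayes' rule, P(Box I | orange) = 8/81 / 38/81 = 4/19 ≈ 0.2105.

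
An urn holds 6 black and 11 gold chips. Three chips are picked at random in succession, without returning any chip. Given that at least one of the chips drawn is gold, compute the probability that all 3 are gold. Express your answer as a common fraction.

P(all 3 gold) = C(11,3)/C(17,3) = 33/136; P(at least one gold) = 1 − C(6,3)/C(17,3) = 33/34.
Since 'all 3 gold' ⊆ 'at least one gold', P(all 3 | at least one) = 33/136 / 33/34 = 1/4 ≈ 0.2500.

1/4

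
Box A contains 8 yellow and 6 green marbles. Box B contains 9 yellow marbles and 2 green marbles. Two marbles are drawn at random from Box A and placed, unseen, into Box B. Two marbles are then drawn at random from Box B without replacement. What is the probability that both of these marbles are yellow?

2120/3549

Condition on how many of the transferred marbles are yellow (from Box A: 8 yellow of 14; then Box B has 13 total).
  0 yellow: C(8,0)C(6,2)/C(14,2) = 15/91; then P = C(9,2)/C(13,2) = 6/13
  1 yellow: C(8,1)C(6,1)/C(14,2) = 48/91; then P = C(10,2)/C(13,2) = 15/26
  2 yellow: C(8,2)C(6,0)/C(14,2) = 4/13; then P = C(11,2)/C(13,2) = 55/78
P(both yellow) = 2120/3549 ≈ 0.5974.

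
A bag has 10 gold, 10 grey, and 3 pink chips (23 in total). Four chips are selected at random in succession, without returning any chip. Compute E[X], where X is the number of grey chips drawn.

40/23

By linearity of expectation, E[X] = Σ P(draw i is grey); by symmetry each draw (even without replacement) has P(grey) = 10/23.
E[X] = 4 · 10/23 = 40/23 ≈ 1.7391.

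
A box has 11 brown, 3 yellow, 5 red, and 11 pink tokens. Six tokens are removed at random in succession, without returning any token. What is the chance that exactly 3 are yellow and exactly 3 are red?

2/118755

Unordered draws without replacement: count favorable combinations over C(30,6).
Favorable = C(11,0) · C(3,3) · C(5,3) · C(11,0) = 10; total = C(30,6) = 593775.
P = 10/593775 = 2/118755 ≈ 0.0000.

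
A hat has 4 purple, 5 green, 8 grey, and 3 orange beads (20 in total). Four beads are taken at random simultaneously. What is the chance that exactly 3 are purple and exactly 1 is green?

4/969

Unordered draws without replacement: count favorable combinations over C(20,4).
Favorable = C(4,3) · C(5,1) · C(8,0) · C(3,0) = 20; total = C(20,4) = 4845.
P = 20/4845 = 4/969 ≈ 0.0041.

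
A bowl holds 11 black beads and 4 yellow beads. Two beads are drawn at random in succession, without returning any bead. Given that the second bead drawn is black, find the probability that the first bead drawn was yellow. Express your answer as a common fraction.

P(first=yellow and the second bead drawn is black) = (4/15)·(11/14) = 22/105.
P(the second bead drawn is black) = Σ over first color = 11/21 + 22/105 = 11/15.
By Bayes, P(first=yellow | the second bead drawn is black) = 22/105 / 11/15 = 2/7 ≈ 0.2857.

2/7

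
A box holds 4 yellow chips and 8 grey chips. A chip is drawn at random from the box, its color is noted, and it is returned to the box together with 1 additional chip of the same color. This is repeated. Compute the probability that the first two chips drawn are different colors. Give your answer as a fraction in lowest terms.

Either yellow then grey, or grey then yellow; after the first draw the total is 13.
P = (4/12)·(8/13) + (8/12)·(4/13) = 16/39 ≈ 0.4103.

16/39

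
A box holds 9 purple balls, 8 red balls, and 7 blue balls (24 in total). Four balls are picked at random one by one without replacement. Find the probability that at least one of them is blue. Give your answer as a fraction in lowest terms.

589/759

Use the complement: P(at least one blue) = 1 − P(no blue).
P(none) = C(17,4)/C(24,4) = 2380/10626.
So P = 1 − 2380/10626 = 589/759 ≈ 0.7760.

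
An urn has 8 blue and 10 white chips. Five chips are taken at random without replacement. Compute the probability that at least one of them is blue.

Use the complement: P(at least one blue) = 1 − P(no blue).
P(none) = C(10,5)/C(18,5) = 252/8568.
So P = 1 − 252/8568 = 33/34 ≈ 0.9706.

33/34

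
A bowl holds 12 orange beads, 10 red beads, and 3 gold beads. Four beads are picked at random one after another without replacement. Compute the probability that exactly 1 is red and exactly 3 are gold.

1/1265

Unordered draws without replacement: count favorable combinations over C(25,4).
Favorable = C(12,0) · C(10,1) · C(3,3) = 10; total = C(25,4) = 12650.
P = 10/12650 = 1/1265 ≈ 0.0008.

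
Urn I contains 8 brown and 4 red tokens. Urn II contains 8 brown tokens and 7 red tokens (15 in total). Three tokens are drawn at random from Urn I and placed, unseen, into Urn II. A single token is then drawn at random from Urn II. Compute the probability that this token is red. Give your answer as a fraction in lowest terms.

4/9

Condition on how many of the transferred tokens are red (from Urn I: 4 red of 12; then Urn II has 18 total).
  0 red: C(4,0)C(8,3)/C(12,3) = 14/55; then P = 7/18
  1 red: C(4,1)C(8,2)/C(12,3) = 28/55; then P = 8/18
  2 red: C(4,2)C(8,1)/C(12,3) = 12/55; then P = 9/18
  3 red: C(4,3)C(8,0)/C(12,3) = 1/55; then P = 10/18
P(red from Urn II) = 4/9 ≈ 0.4444.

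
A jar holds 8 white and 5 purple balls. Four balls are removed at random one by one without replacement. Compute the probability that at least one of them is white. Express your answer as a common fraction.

142/143

Use the complement: P(at least one white) = 1 − P(no white).
P(none) = C(5,4)/C(13,4) = 5/715.
So P = 1 − 5/715 = 142/143 ≈ 0.9930.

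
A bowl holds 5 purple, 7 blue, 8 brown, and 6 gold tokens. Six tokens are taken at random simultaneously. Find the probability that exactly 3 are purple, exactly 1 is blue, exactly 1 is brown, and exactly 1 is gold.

48/3289

Unordered draws without replacement: count favorable combinations over C(26,6).
Favorable = C(5,3) · C(7,1) · C(8,1) · C(6,1) = 3360; total = C(26,6) = 230230.
P = 3360/230230 = 48/3289 ≈ 0.0146.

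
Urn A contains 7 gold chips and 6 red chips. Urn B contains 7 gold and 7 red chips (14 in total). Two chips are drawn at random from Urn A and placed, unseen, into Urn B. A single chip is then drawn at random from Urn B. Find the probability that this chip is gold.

Condition on how many of the transferred chips are gold (from Urn A: 7 gold of 13; then Urn B has 16 total).
  0 gold: C(7,0)C(6,2)/C(13,2) = 5/26; then P = 7/16
  1 gold: C(7,1)C(6,1)/C(13,2) = 7/13; then P = 8/16
  2 gold: C(7,2)C(6,0)/C(13,2) = 7/26; then P = 9/16
P(gold from Urn B) = 105/208 ≈ 0.5048.

105/208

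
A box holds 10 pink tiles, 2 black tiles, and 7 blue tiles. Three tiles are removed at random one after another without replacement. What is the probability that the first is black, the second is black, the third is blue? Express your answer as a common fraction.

Multiply the conditional probability of each draw in order, without replacement, so each draw removes one from its color and from the total.
P = (2/19) · (1/18) · (7/17) = 7/2907 ≈ 0.0024.

7/2907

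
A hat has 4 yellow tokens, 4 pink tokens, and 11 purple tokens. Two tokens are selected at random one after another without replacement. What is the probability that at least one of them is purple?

Use the complement: P(at least one purple) = 1 − P(no purple).
P(none) = C(8,2)/C(19,2) = 28/171.
So P = 1 − 28/171 = 143/171 ≈ 0.8363.

143/171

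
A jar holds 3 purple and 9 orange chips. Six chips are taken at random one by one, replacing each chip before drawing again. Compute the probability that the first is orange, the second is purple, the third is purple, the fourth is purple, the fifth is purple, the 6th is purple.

3/4096

Multiply the conditional probability of each draw in order, with replacement (the composition resets each draw).
P = (9/12) · (3/12) · (3/12) · (3/12) · (3/12) · (3/12) = 3/4096 ≈ 0.0007.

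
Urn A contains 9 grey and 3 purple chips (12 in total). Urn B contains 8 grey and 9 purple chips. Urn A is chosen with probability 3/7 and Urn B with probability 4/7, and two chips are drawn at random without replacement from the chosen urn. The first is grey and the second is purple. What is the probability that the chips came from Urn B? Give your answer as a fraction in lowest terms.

88/139

P(E | Urn A) = 9/44; P(E | Urn B) = 9/34.
P(E) = 3/7·9/44 + 4/7·9/34 = 1251/5236.
By Bayes' rule, P(Urn B | E) = 18/119 / 1251/5236 = 88/139 ≈ 0.6331.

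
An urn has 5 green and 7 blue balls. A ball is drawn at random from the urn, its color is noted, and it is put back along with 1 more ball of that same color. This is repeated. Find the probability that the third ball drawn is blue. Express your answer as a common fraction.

Sum over the four possibilities for the first two draws (blue/not-blue each), tracking how the blue count and total change by +1 per draw.
P(third is blue) = 7/12 ≈ 0.5833. (In a Pólya urn every draw has the same marginal probability 7/12.)

7/12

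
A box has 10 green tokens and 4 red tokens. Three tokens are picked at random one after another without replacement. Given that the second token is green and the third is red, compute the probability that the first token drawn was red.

P(first=red and the second token is green and the third is red) = (4/14)·(10/13)·(3/12) = 5/91.
P(E) = Σ over first color = 15/91 + 5/91 = 20/91.
By Bayes, P(first=red | E) = 5/91 / 20/91 = 1/4 ≈ 0.2500.

1/4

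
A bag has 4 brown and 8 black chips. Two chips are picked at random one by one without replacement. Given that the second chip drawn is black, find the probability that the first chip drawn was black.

7/11

P(first=black and the second chip drawn is black) = (8/12)·(7/11) = 14/33.
P(the second chip drawn is black) = Σ over first color = 8/33 + 14/33 = 2/3.
By Bayes, P(first=black | the second chip drawn is black) = 14/33 / 2/3 = 7/11 ≈ 0.6364.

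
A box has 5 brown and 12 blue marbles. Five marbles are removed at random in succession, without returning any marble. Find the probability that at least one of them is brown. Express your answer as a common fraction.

1349/1547

Use the complement: P(at least one brown) = 1 − P(no brown).
P(none) = C(12,5)/C(17,5) = 792/6188.
So P = 1 − 792/6188 = 1349/1547 ≈ 0.8720.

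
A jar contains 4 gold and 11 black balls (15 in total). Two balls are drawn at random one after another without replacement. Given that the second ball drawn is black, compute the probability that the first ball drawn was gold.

P(first=gold and the second ball drawn is black) = (4/15)·(11/14) = 22/105.
P(the second ball drawn is black) = Σ over first color = 22/105 + 11/21 = 11/15.
By Bayes, P(first=gold | the second ball drawn is black) = 22/105 / 11/15 = 2/7 ≈ 0.2857.

2/7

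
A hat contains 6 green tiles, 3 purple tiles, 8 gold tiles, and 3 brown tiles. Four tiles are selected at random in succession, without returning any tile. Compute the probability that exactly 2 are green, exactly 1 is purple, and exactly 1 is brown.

Unordered draws without replacement: count favorable combinations over C(20,4).
Favorable = C(6,2) · C(3,1) · C(8,0) · C(3,1) = 135; total = C(20,4) = 4845.
P = 135/4845 = 9/323 ≈ 0.0279.

9/323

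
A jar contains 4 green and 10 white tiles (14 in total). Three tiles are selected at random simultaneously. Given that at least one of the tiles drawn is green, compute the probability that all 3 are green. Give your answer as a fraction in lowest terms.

1/61

P(all 3 green) = C(4,3)/C(14,3) = 1/91; P(at least one green) = 1 − C(10,3)/C(14,3) = 61/91.
Since 'all 3 green' ⊆ 'at least one green', P(all 3 | at least one) = 1/91 / 61/91 = 1/61 ≈ 0.0164.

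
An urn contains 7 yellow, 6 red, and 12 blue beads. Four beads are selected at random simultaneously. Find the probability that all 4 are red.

3/2530

Unordered draws without replacement: count favorable combinations over C(25,4).
Favorable = C(7,0) · C(6,4) · C(12,0) = 15; total = C(25,4) = 12650.
P = 15/12650 = 3/2530 ≈ 0.0012.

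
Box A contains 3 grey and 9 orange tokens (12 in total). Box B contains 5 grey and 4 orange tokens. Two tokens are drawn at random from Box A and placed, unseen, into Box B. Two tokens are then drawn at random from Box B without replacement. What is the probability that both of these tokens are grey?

Condition on how many of the transferred tokens are grey (from Box A: 3 grey of 12; then Box B has 11 total).
  0 grey: C(3,0)C(9,2)/C(12,2) = 6/11; then P = C(5,2)/C(11,2) = 2/11
  1 grey: C(3,1)C(9,1)/C(12,2) = 9/22; then P = C(6,2)/C(11,2) = 3/11
  2 grey: C(3,2)C(9,0)/C(12,2) = 1/22; then P = C(7,2)/C(11,2) = 21/55
P(both grey) = 138/605 ≈ 0.2281.

138/605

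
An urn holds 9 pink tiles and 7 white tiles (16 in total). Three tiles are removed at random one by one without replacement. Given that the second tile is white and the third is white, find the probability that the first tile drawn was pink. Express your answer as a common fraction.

9/14

P(first=pink and the second tile is white and the third is white) = (9/16)·(7/15)·(6/14) = 9/80.
P(E) = Σ over first color = 9/80 + 1/16 = 7/40.
By Bayes, P(first=pink | E) = 9/80 / 7/40 = 9/14 ≈ 0.6429.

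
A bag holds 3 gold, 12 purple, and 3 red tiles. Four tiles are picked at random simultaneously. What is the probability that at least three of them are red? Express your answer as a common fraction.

Sum the hypergeometric tail for j = 3,…,3 red tiles.
Favorable = C(3,3)·C(15,1) = 15; total = C(18,4) = 3060.
P = 15/3060 = 1/204 ≈ 0.0049.

1/204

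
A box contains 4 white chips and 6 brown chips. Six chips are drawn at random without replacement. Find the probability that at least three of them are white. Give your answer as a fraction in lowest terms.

19/42

Sum the hypergeometric tail for j = 3,…,4 white chips.
Favorable = C(4,3)·C(6,3) + C(4,4)·C(6,2) = 95; total = C(10,6) = 210.
P = 95/210 = 19/42 ≈ 0.4524.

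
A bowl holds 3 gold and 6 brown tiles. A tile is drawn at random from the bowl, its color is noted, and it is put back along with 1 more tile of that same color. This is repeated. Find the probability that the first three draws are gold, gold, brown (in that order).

Track the composition after each reinforcement of +1.
P = (3/9) · (4/10) · (6/11) = 4/55 ≈ 0.0727.

4/55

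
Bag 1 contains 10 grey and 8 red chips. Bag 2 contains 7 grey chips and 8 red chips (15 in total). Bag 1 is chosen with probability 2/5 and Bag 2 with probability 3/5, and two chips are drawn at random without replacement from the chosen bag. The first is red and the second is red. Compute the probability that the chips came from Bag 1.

P(E | Bag 1) = 28/153; P(E | Bag 2) = 4/15.
P(E) = 2/5·28/153 + 3/5·4/15 = 892/3825.
By Bayes' rule, P(Bag 1 | E) = 56/765 / 892/3825 = 70/223 ≈ 0.3139.

70/223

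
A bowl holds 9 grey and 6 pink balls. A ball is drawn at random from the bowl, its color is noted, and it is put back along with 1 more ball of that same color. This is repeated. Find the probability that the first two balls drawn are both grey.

After a grey draw the bowl holds 10 grey out of 16.
P = (9/15)·(10/16) = 3/8 ≈ 0.3750.

3/8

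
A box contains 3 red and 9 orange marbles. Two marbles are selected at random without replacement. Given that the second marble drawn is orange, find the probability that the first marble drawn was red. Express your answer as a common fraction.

3/11

P(first=red and the second marble drawn is orange) = (3/12)·(9/11) = 9/44.
P(the second marble drawn is orange) = Σ over first color = 9/44 + 6/11 = 3/4.
By Bayes, P(first=red | the second marble drawn is orange) = 9/44 / 3/4 = 3/11 ≈ 0.2727.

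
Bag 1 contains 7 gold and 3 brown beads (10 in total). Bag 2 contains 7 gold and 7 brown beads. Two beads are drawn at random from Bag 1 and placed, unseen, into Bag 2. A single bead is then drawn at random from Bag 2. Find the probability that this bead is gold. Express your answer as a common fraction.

21/40

Condition on how many of the transferred beads are gold (from Bag 1: 7 gold of 10; then Bag 2 has 16 total).
  0 gold: C(7,0)C(3,2)/C(10,2) = 1/15; then P = 7/16
  1 gold: C(7,1)C(3,1)/C(10,2) = 7/15; then P = 8/16
  2 gold: C(7,2)C(3,0)/C(10,2) = 7/15; then P = 9/16
P(gold from Bag 2) = 21/40 ≈ 0.5250.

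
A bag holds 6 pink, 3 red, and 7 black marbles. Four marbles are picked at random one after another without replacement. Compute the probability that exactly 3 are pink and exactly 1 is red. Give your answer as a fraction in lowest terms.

3/91

Unordered draws without replacement: count favorable combinations over C(16,4).
Favorable = C(6,3) · C(3,1) · C(7,0) = 60; total = C(16,4) = 1820.
P = 60/1820 = 3/91 ≈ 0.0330.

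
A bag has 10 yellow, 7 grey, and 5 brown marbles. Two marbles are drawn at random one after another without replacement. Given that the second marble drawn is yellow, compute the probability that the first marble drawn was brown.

5/21

P(first=brown and the second marble drawn is yellow) = (5/22)·(10/21) = 25/231.
P(the second marble drawn is yellow) = Σ over first color = 15/77 + 5/33 + 25/231 = 5/11.
By Bayes, P(first=brown | the second marble drawn is yellow) = 25/231 / 5/11 = 5/21 ≈ 0.2381.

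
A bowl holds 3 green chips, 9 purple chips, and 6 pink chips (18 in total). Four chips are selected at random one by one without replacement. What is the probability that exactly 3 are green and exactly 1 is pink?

Unordered draws without replacement: count favorable combinations over C(18,4).
Favorable = C(3,3) · C(9,0) · C(6,1) = 6; total = C(18,4) = 3060.
P = 6/3060 = 1/510 ≈ 0.0020.

1/510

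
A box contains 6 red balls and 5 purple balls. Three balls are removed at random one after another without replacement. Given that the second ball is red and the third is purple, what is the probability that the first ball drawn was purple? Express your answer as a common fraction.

4/9

P(first=purple and the second ball is red and the third is purple) = (5/11)·(6/10)·(4/9) = 4/33.
P(E) = Σ over first color = 5/33 + 4/33 = 3/11.
By Bayes, P(first=purple | E) = 4/33 / 3/11 = 4/9 ≈ 0.4444.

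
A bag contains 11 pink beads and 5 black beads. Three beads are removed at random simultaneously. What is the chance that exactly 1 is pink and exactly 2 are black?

11/56

Unordered draws without replacement: count favorable combinations over C(16,3).
Favorable = C(11,1) · C(5,2) = 110; total = C(16,3) = 560.
P = 110/560 = 11/56 ≈ 0.1964.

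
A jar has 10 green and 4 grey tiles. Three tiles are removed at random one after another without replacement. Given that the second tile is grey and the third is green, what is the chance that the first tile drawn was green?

P(first=green and the second tile is grey and the third is green) = (10/14)·(4/13)·(9/12) = 15/91.
P(E) = Σ over first color = 15/91 + 5/91 = 20/91.
By Bayes, P(first=green | E) = 15/91 / 20/91 = 3/4 ≈ 0.7500.

3/4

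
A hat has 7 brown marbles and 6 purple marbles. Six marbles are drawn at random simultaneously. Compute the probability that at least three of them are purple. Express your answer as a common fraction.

529/858

Sum the hypergeometric tail for j = 3,…,6 purple marbles.
Favorable = C(6,3)·C(7,3) + C(6,4)·C(7,2) + C(6,5)·C(7,1) + C(6,6)·C(7,0) = 1058; total = C(13,6) = 1716.
P = 1058/1716 = 529/858 ≈ 0.6166.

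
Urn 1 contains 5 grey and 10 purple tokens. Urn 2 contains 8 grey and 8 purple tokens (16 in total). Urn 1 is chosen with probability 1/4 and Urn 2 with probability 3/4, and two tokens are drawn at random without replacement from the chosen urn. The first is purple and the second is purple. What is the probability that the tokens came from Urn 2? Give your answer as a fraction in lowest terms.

49/79

P(E | Urn 1) = 3/7; P(E | Urn 2) = 7/30.
P(E) = 1/4·3/7 + 3/4·7/30 = 79/280.
By Bayes' rule, P(Urn 2 | E) = 7/40 / 79/280 = 49/79 ≈ 0.6203.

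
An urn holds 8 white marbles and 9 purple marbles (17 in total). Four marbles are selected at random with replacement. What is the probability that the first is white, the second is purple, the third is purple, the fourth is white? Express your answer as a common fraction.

Multiply the conditional probability of each draw in order, with replacement (the composition resets each draw).
P = (8/17) · (9/17) · (9/17) · (8/17) = 5184/83521 ≈ 0.0621.

5184/83521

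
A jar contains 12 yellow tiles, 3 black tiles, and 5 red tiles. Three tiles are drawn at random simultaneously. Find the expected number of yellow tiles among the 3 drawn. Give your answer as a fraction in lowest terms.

9/5

By linearity of expectation, E[X] = Σ P(draw i is yellow); by symmetry each draw (even without replacement) has P(yellow) = 12/20.
E[X] = 3 · 12/20 = 9/5 ≈ 1.8000.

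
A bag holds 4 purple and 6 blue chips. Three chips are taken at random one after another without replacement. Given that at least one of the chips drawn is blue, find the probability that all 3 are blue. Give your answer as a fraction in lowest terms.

P(all 3 blue) = C(6,3)/C(10,3) = 1/6; P(at least one blue) = 1 − C(4,3)/C(10,3) = 29/30.
Since 'all 3 blue' ⊆ 'at least one blue', P(all 3 | at least one) = 1/6 / 29/30 = 5/29 ≈ 0.1724.

5/29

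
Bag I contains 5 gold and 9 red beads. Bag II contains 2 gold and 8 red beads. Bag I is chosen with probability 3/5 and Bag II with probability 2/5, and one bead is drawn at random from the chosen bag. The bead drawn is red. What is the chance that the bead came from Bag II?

112/247

P(red | Bag I) = 9/14; P(red | Bag II) = 4/5.
P(red) = 3/5·9/14 + 2/5·4/5 = 247/350.
By Bayes' rule, P(Bag II | red) = 8/25 / 247/350 = 112/247 ≈ 0.4534.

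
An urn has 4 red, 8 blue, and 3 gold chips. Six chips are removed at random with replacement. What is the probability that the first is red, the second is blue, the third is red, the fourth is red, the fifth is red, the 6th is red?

Multiply the conditional probability of each draw in order, with replacement (the composition resets each draw).
P = (4/15) · (8/15) · (4/15) · (4/15) · (4/15) · (4/15) = 8192/11390625 ≈ 0.0007.

8192/11390625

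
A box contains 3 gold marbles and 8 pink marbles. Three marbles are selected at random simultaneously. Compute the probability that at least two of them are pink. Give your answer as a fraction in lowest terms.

Sum the hypergeometric tail for j = 2,…,3 pink marbles.
Favorable = C(8,2)·C(3,1) + C(8,3)·C(3,0) = 140; total = C(11,3) = 165.
P = 140/165 = 28/33 ≈ 0.8485.

28/33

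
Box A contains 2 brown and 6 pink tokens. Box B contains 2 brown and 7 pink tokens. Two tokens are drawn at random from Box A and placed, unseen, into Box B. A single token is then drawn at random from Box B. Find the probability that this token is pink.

17/22

Condition on how many of the transferred tokens are pink (from Box A: 6 pink of 8; then Box B has 11 total).
  0 pink: C(6,0)C(2,2)/C(8,2) = 1/28; then P = 7/11
  1 pink: C(6,1)C(2,1)/C(8,2) = 3/7; then P = 8/11
  2 pink: C(6,2)C(2,0)/C(8,2) = 15/28; then P = 9/11
P(pink from Box B) = 17/22 ≈ 0.7727.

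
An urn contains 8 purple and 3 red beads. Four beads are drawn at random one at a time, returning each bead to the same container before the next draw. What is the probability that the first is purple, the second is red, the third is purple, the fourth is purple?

Multiply the conditional probability of each draw in order, with replacement (the composition resets each draw).
P = (8/11) · (3/11) · (8/11) · (8/11) = 1536/14641 ≈ 0.1049.

1536/14641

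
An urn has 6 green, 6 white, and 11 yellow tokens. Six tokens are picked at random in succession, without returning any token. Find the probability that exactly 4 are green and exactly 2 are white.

75/33649

Unordered draws without replacement: count favorable combinations over C(23,6).
Favorable = C(6,4) · C(6,2) · C(11,0) = 225; total = C(23,6) = 100947.
P = 225/100947 = 75/33649 ≈ 0.0022.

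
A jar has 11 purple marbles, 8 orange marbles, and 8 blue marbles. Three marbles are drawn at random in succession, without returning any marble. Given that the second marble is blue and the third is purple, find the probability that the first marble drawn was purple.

P(first=purple and the second marble is blue and the third is purple) = (11/27)·(8/26)·(10/25) = 88/1755.
P(E) = Σ over first color = 88/1755 + 352/8775 + 308/8775 = 44/351.
By Bayes, P(first=purple | E) = 88/1755 / 44/351 = 2/5 ≈ 0.4000.

2/5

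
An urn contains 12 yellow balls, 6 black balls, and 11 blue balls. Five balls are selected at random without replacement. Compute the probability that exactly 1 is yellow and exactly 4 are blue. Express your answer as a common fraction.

Unordered draws without replacement: count favorable combinations over C(29,5).
Favorable = C(12,1) · C(6,0) · C(11,4) = 3960; total = C(29,5) = 118755.
P = 3960/118755 = 88/2639 ≈ 0.0333.

88/2639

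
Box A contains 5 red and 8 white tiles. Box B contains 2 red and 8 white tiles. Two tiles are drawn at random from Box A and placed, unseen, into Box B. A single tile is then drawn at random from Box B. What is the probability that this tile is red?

Condition on how many of the transferred tiles are red (from Box A: 5 red of 13; then Box B has 12 total).
  0 red: C(5,0)C(8,2)/C(13,2) = 14/39; then P = 2/12
  1 red: C(5,1)C(8,1)/C(13,2) = 20/39; then P = 3/12
  2 red: C(5,2)C(8,0)/C(13,2) = 5/39; then P = 4/12
P(red from Box B) = 3/13 ≈ 0.2308.

3/13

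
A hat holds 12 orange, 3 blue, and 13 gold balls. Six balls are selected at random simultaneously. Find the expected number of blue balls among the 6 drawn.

By linearity of expectation, E[X] = Σ P(draw i is blue); by symmetry each draw (even without replacement) has P(blue) = 3/28.
E[X] = 6 · 3/28 = 9/14 ≈ 0.6429.

9/14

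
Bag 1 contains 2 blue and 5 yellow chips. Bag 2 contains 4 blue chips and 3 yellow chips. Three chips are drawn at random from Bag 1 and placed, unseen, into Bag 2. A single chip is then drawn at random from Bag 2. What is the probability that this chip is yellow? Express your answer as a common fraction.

Condition on how many of the transferred chips are yellow (from Bag 1: 5 yellow of 7; then Bag 2 has 10 total).
  1 yellow: C(5,1)C(2,2)/C(7,3) = 1/7; then P = 4/10
  2 yellow: C(5,2)C(2,1)/C(7,3) = 4/7; then P = 5/10
  3 yellow: C(5,3)C(2,0)/C(7,3) = 2/7; then P = 6/10
P(yellow from Bag 2) = 18/35 ≈ 0.5143.

18/35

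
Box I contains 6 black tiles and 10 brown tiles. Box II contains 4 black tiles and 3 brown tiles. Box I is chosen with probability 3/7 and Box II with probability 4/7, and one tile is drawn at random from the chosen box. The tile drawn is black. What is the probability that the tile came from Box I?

63/191

P(black | Box I) = 3/8; P(black | Box II) = 4/7.
P(black) = 3/7·3/8 + 4/7·4/7 = 191/392.
By Bayes' rule, P(Box I | black) = 9/56 / 191/392 = 63/191 ≈ 0.3298.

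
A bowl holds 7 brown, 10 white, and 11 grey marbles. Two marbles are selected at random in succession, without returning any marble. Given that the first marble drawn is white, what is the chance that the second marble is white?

1/3

After removing 1 white, the bowl has 9 white out of 27 remaining.
P(second is white | given) = 9/27 = 1/3 ≈ 0.3333.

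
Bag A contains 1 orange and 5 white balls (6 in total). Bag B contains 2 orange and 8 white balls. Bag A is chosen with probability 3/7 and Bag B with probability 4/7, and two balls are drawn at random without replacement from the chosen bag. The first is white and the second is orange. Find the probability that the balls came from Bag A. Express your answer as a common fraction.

45/109

P(E | Bag A) = 1/6; P(E | Bag B) = 8/45.
P(E) = 3/7·1/6 + 4/7·8/45 = 109/630.
By Bayes' rule, P(Bag A | E) = 1/14 / 109/630 = 45/109 ≈ 0.4128.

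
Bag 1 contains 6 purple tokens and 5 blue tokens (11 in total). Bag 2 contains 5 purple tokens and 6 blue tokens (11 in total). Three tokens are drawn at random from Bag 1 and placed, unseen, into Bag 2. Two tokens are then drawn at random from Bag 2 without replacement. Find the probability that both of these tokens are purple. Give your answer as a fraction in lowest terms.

Condition on how many of the transferred tokens are purple (from Bag 1: 6 purple of 11; then Bag 2 has 14 total).
  0 purple: C(6,0)C(5,3)/C(11,3) = 2/33; then P = C(5,2)/C(14,2) = 10/91
  1 purple: C(6,1)C(5,2)/C(11,3) = 4/11; then P = C(6,2)/C(14,2) = 15/91
  2 purple: C(6,2)C(5,1)/C(11,3) = 5/11; then P = C(7,2)/C(14,2) = 3/13
  3 purple: C(6,3)C(5,0)/C(11,3) = 4/33; then P = C(8,2)/C(14,2) = 4/13
P(both purple) = 19/91 ≈ 0.2088.

19/91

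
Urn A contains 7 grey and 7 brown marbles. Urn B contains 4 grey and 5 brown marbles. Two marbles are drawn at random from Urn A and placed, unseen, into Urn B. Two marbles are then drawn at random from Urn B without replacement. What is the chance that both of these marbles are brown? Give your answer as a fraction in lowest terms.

Condition on how many of the transferred marbles are brown (from Urn A: 7 brown of 14; then Urn B has 11 total).
  0 brown: C(7,0)C(7,2)/C(14,2) = 3/13; then P = C(5,2)/C(11,2) = 2/11
  1 brown: C(7,1)C(7,1)/C(14,2) = 7/13; then P = C(6,2)/C(11,2) = 3/11
  2 brown: C(7,2)C(7,0)/C(14,2) = 3/13; then P = C(7,2)/C(11,2) = 21/55
P(both brown) = 18/65 ≈ 0.2769.

18/65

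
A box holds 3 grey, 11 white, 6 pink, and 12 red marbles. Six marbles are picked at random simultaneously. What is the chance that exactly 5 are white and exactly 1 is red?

11/1798

Unordered draws without replacement: count favorable combinations over C(32,6).
Favorable = C(3,0) · C(11,5) · C(6,0) · C(12,1) = 5544; total = C(32,6) = 906192.
P = 5544/906192 = 11/1798 ≈ 0.0061.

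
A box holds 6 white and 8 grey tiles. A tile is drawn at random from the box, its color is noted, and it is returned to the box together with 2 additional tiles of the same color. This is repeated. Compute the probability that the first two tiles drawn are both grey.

After a grey draw the box holds 10 grey out of 16.
P = (8/14)·(10/16) = 5/14 ≈ 0.3571.

5/14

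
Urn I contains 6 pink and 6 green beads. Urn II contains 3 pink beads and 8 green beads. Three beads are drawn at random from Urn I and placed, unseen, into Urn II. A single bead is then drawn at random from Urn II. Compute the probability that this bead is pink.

9/28

Condition on how many of the transferred beads are pink (from Urn I: 6 pink of 12; then Urn II has 14 total).
  0 pink: C(6,0)C(6,3)/C(12,3) = 1/11; then P = 3/14
  1 pink: C(6,1)C(6,2)/C(12,3) = 9/22; then P = 4/14
  2 pink: C(6,2)C(6,1)/C(12,3) = 9/22; then P = 5/14
  3 pink: C(6,3)C(6,0)/C(12,3) = 1/11; then P = 6/14
P(pink from Urn II) = 9/28 ≈ 0.3214.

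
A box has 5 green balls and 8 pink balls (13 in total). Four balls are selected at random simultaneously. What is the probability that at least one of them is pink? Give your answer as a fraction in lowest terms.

Use the complement: P(at least one pink) = 1 − P(no pink).
P(none) = C(5,4)/C(13,4) = 5/715.
So P = 1 − 5/715 = 142/143 ≈ 0.9930.

142/143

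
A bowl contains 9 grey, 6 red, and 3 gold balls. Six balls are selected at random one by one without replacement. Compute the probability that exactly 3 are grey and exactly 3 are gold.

1/221

Unordered draws without replacement: count favorable combinations over C(18,6).
Favorable = C(9,3) · C(6,0) · C(3,3) = 84; total = C(18,6) = 18564.
P = 84/18564 = 1/221 ≈ 0.0045.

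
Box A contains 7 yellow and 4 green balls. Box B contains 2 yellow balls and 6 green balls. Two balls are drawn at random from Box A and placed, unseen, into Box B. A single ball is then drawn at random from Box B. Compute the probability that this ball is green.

37/55

Condition on how many of the transferred balls are green (from Box A: 4 green of 11; then Box B has 10 total).
  0 green: C(4,0)C(7,2)/C(11,2) = 21/55; then P = 6/10
  1 green: C(4,1)C(7,1)/C(11,2) = 28/55; then P = 7/10
  2 green: C(4,2)C(7,0)/C(11,2) = 6/55; then P = 8/10
P(green from Box B) = 37/55 ≈ 0.6727.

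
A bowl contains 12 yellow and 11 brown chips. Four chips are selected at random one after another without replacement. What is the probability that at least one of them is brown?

152/161

Use the complement: P(at least one brown) = 1 − P(no brown).
P(none) = C(12,4)/C(23,4) = 495/8855.
So P = 1 − 495/8855 = 152/161 ≈ 0.9441.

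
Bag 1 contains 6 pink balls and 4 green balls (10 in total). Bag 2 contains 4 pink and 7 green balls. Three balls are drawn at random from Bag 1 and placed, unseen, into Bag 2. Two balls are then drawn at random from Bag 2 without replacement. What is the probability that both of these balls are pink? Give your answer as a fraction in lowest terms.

71/455

Condition on how many of the transferred balls are pink (from Bag 1: 6 pink of 10; then Bag 2 has 14 total).
  0 pink: C(6,0)C(4,3)/C(10,3) = 1/30; then P = C(4,2)/C(14,2) = 6/91
  1 pink: C(6,1)C(4,2)/C(10,3) = 3/10; then P = C(5,2)/C(14,2) = 10/91
  2 pink: C(6,2)C(4,1)/C(10,3) = 1/2; then P = C(6,2)/C(14,2) = 15/91
  3 pink: C(6,3)C(4,0)/C(10,3) = 1/6; then P = C(7,2)/C(14,2) = 3/13
P(both pink) = 71/455 ≈ 0.1560.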